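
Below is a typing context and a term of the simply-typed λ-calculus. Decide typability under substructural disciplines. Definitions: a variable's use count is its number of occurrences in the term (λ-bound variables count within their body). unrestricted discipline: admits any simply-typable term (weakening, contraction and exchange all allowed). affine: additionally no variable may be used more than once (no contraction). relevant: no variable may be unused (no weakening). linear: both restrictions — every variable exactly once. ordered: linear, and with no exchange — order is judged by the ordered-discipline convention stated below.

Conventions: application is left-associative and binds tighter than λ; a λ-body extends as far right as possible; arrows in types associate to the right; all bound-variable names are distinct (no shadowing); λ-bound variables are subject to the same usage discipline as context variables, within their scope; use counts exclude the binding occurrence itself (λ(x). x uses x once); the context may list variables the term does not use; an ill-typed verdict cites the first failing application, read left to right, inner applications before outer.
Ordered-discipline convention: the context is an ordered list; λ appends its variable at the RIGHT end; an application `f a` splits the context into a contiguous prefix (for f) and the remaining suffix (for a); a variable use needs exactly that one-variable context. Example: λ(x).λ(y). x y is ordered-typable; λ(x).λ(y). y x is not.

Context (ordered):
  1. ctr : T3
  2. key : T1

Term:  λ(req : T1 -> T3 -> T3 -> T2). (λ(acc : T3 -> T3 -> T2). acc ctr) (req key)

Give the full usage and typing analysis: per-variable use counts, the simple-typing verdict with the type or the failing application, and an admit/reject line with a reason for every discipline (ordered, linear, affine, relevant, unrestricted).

use counts: ctr=1; key=1; req (λ-bound)=1; acc (λ-bound)=1
use order (left to right): acc, ctr, req, key
typing: ✓ — (T1 -> T3 -> T3 -> T2) -> T3 -> T2
ordered: ✗ — needs exchange: uses follow acc, ctr, req, key
linear: ✓ — single use per variable (ctr, key, req, acc)
affine: ✓ — ctr, key, req, acc: no repeats, contraction unneeded
relevant: ✓ — none of ctr, key, req, acc goes unused
unrestricted: ✓ — type-checks ((T1 -> T3 -> T3 -> T2) -> T3 -> T2) and nothing is barred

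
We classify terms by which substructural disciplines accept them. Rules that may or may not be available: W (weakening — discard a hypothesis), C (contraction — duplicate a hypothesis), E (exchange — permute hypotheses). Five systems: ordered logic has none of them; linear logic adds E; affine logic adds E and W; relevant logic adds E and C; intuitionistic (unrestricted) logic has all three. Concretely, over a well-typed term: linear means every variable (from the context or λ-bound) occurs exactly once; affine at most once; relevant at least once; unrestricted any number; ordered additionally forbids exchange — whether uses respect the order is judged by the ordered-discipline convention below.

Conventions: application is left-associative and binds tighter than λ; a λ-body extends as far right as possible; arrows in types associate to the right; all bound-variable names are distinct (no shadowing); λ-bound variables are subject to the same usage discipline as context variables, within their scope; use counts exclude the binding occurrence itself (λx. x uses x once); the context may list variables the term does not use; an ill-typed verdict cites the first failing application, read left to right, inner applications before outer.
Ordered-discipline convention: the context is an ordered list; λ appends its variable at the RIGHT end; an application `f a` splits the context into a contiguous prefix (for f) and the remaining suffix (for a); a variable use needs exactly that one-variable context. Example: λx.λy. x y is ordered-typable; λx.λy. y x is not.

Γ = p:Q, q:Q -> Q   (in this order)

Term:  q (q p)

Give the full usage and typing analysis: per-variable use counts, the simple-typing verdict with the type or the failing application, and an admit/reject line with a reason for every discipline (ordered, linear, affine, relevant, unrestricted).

use counts: p=1, q=2
use order (left to right): q, q, p
typing: ✓ — Q
ordered ✗ (needs contraction — q ×2)
linear ✗ (needs contraction — q ×2)
affine ✗ (needs contraction — q ×2)
relevant ✓ (p, q: all used, weakening unneeded)
unrestricted ✓ (typability at Q is all that's needed)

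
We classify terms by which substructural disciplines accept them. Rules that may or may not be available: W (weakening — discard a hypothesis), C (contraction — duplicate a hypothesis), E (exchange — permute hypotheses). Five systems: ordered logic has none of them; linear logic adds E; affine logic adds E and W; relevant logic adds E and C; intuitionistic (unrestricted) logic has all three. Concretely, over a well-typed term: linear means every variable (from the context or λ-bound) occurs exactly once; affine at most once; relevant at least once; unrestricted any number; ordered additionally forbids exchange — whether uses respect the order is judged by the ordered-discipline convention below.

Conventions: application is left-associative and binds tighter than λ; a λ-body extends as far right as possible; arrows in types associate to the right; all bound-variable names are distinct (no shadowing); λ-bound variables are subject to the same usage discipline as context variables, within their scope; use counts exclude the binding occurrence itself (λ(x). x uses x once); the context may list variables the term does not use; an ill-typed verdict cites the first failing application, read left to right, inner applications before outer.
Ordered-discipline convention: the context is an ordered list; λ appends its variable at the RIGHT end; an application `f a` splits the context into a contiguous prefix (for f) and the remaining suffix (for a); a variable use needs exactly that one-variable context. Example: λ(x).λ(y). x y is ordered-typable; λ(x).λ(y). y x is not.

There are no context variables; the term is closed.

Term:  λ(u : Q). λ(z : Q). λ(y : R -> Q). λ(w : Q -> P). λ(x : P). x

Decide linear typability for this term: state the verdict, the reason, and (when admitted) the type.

no — u, z, y, w never used (weakening)
usage: u [bound] ×0, z [bound] ×0, y [bound] ×0, w [bound] ×0, x [bound] ×1
order of uses: x
typing: ✓ — Q -> Q -> (R -> Q) -> (Q -> P) -> P -> P
summary: ordered ✗; linear ✗; affine ✓; relevant ✗; unrestricted ✓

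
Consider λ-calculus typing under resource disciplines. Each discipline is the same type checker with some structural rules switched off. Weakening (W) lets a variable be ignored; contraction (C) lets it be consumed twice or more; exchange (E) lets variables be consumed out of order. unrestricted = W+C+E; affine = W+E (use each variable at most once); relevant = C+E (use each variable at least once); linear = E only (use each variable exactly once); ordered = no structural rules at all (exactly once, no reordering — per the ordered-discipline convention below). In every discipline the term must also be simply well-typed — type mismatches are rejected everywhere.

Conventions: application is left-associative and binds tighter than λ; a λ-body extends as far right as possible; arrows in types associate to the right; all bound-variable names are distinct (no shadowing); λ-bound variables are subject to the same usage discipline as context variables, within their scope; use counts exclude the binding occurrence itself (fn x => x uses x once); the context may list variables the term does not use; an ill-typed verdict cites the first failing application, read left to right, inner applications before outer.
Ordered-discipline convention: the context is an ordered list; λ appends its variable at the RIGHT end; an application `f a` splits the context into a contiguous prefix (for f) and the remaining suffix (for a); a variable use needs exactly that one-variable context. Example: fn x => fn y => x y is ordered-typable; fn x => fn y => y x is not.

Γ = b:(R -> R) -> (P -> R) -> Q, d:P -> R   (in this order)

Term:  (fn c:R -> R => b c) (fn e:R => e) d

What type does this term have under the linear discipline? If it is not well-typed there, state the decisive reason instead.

term : Q
usage: b: 1×, d: 1×, c (λ-bound): 1×, e (λ-bound): 1×
uses in reading order: b, c, e, d
typing: ✓ — Q
across the five disciplines: ordered ✓ | linear ✓ | affine ✓ | relevant ✓ | unrestricted ✓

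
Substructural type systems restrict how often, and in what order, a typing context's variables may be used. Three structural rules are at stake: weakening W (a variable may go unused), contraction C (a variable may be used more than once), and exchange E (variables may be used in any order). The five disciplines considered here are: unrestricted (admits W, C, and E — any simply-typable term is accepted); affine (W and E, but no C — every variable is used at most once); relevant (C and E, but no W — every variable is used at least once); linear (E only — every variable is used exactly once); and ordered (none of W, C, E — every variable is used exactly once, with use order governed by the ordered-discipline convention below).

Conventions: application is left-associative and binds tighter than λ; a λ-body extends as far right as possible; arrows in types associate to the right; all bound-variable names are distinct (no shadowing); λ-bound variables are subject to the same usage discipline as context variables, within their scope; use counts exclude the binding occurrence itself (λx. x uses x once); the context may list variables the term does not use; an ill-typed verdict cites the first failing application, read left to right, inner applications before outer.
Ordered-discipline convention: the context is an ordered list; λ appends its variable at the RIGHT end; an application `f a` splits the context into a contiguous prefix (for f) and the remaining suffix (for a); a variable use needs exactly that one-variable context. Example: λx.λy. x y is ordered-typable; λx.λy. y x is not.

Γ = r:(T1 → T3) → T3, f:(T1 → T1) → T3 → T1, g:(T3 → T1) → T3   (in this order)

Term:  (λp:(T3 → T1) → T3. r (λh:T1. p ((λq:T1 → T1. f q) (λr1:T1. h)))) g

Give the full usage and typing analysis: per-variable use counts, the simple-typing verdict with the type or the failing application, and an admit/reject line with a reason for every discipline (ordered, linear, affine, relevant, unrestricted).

variable uses: r: 1, f: 1, g: 1, p (bound): 1, h (bound): 1, q (bound): 1, r1 (bound): 0
order of uses: r, p, f, q, h, g
typing: ✓ — T3
ordered: ✗ — r1 never used (weakening)
linear: ✗ — r1 never used (weakening)
affine: ✓ — none of r, f, g, p, h, q, r1 used more than once
relevant: ✗ — r1 never used (weakening)
unrestricted: ✓ — type-checks (T3) and nothing is barred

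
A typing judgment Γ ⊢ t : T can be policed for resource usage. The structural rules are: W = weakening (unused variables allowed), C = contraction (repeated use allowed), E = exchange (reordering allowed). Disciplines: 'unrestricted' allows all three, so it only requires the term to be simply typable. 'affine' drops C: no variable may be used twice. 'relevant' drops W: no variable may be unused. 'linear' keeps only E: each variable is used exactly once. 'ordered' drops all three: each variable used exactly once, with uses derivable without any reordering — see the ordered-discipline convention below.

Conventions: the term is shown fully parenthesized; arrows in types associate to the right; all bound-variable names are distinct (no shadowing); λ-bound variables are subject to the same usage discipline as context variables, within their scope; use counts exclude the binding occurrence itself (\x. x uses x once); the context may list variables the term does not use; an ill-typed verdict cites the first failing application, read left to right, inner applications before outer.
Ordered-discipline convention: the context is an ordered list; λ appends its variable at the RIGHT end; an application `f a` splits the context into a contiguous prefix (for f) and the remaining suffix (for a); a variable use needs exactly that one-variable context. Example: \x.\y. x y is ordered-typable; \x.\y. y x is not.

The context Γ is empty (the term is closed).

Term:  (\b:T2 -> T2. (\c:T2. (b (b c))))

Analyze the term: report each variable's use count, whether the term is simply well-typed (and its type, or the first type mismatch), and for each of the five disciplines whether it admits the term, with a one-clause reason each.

counts: b [bound] ×2; c [bound] ×1
left-to-right use order: b, b, c
typing: the term checks, with type (T2 -> T2) -> T2 -> T2
ordered ✗ (repeated use of b ×2)
linear ✗ (repeated use of b ×2)
affine ✗ (repeated use of b ×2)
relevant ✓ (none of b, c goes unused)
unrestricted ✓ (type-checks ((T2 -> T2) -> T2 -> T2) and nothing is barred)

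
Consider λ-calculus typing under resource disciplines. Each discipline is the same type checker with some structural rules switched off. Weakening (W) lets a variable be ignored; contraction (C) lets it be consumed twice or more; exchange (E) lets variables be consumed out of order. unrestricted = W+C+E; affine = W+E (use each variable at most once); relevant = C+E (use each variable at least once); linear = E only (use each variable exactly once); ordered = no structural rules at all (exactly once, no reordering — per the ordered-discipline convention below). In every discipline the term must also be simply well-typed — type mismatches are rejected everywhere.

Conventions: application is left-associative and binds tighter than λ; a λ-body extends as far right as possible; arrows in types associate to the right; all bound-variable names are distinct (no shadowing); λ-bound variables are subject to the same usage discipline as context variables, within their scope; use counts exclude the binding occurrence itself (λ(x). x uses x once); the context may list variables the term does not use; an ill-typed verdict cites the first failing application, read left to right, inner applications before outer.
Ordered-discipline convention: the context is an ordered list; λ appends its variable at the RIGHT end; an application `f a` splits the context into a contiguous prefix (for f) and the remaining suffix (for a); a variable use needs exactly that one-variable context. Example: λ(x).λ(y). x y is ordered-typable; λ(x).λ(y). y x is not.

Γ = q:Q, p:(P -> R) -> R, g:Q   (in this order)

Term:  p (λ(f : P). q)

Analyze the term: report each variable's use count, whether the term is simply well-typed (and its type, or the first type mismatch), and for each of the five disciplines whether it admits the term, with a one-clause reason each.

variable uses: q: 1×; p: 1×; g: 0×; f (bound): 0×
order of uses: p, q
typing: ill-typed: a function awaiting P -> R gets P -> Q
ordered: ✗, not simply typable
linear: ✗, fails simple typing
affine: ✗, a type mismatch blocks all five
relevant: ✗, the type mismatch rejects it
unrestricted: ✗, not simply typable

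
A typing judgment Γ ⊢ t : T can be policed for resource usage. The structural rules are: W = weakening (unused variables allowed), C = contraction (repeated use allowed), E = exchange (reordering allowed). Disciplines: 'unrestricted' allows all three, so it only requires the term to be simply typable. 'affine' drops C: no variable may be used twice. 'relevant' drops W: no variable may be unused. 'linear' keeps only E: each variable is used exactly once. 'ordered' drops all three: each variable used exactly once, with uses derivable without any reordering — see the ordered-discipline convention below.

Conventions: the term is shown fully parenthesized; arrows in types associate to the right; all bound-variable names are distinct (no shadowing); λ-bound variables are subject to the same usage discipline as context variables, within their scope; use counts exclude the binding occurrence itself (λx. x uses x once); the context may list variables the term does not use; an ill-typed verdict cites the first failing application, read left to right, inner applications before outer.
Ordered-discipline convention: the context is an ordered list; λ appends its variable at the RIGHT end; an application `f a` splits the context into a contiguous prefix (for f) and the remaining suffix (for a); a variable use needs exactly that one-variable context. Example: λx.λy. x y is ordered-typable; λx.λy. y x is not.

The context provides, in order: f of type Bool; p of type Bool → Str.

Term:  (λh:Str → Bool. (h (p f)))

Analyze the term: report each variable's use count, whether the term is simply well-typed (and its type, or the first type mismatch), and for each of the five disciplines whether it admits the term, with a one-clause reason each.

variable uses: f=1; p=1; h (bound)=1
left-to-right use order: h, p, f
typing: well-typed at (Str → Bool) → Bool
ordered: ✗, no contiguous prefix/suffix split fits h, p, f
linear: ✓, each of f, p, h used exactly once
affine: ✓, f, p, h: no repeats, contraction unneeded
relevant: ✓, none of f, p, h goes unused
unrestricted: ✓, simply typable at (Str → Bool) → Bool; W, C, E all held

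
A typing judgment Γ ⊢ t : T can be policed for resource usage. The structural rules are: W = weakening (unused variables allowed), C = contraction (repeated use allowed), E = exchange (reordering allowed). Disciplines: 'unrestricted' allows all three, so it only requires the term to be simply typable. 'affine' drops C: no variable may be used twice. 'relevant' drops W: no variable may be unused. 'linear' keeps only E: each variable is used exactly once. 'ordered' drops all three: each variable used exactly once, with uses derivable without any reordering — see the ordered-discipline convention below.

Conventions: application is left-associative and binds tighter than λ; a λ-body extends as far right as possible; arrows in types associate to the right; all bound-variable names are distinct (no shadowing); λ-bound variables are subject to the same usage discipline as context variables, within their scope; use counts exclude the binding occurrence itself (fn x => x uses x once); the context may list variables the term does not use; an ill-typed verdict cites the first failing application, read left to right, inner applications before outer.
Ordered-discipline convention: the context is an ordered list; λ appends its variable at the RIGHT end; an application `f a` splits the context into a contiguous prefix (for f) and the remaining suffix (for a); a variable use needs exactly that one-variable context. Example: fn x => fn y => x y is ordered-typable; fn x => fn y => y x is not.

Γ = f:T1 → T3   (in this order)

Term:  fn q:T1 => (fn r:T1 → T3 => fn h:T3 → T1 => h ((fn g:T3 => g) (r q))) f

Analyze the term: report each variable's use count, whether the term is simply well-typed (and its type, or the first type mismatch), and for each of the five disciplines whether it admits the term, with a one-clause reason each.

use counts: f: 1, q (bound): 1, r (bound): 1, h (bound): 1, g (bound): 1
left-to-right use order: h, g, r, q, f
typing: the term checks, with type T1 → (T3 → T1) → T1
ordered ✗ (no contiguous prefix/suffix split fits h, g, r, q, f)
linear ✓ (f, q, r, h, g: one use apiece)
affine ✓ (at most one use each (f, q, r, h, g))
relevant ✓ (none of f, q, r, h, g goes unused)
unrestricted ✓ (typability at T1 → (T3 → T1) → T1 is all that's needed)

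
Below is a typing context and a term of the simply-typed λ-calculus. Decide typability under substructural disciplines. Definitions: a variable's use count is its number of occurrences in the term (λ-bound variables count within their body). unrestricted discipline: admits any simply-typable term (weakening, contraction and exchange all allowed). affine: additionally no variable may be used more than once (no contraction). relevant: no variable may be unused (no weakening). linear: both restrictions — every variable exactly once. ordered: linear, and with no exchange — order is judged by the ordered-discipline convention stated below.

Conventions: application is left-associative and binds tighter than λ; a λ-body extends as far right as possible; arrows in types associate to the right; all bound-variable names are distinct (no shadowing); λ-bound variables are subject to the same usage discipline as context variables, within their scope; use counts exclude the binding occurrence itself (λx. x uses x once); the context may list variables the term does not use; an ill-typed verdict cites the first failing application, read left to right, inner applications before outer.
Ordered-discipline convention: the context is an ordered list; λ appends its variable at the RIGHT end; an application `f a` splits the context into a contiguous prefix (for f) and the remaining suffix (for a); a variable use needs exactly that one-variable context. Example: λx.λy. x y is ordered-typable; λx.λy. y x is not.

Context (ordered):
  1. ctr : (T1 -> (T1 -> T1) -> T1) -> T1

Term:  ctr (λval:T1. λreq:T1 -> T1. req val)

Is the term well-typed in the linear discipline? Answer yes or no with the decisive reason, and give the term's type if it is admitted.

yes — exactly-once usage across ctr, val, req; term : T1
counts: ctr: 1; val (λ-bound): 1; req (λ-bound): 1
left-to-right use order: ctr, req, val
typing: the term checks, with type T1
all disciplines: ordered ✗; linear ✓; affine ✓; relevant ✓; unrestricted ✓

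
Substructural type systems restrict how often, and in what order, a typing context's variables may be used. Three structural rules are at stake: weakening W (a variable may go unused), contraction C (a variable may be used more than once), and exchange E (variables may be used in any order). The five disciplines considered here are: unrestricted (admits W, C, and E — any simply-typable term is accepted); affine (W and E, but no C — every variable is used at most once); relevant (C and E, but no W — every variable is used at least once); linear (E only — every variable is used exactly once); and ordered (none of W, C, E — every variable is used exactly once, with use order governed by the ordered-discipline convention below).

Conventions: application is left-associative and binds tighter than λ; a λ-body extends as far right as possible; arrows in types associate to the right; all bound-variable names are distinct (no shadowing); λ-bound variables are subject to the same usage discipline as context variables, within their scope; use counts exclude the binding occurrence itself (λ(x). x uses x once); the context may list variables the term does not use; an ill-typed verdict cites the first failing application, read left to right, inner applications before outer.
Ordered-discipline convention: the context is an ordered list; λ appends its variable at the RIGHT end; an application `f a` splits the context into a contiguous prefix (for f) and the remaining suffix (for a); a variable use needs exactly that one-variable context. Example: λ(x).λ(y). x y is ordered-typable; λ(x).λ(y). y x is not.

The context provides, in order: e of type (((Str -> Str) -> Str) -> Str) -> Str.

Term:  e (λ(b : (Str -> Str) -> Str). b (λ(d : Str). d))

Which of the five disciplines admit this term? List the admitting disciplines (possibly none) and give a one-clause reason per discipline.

admitted in: ordered, linear, affine, relevant, unrestricted
usage: e ×1; b (bound) ×1; d (bound) ×1
uses in reading order: e, b, d
typing: well-typed — term : Str
ordered ✓ (e, b, d once each; derivable with no W/C/E)
linear ✓ (exactly-once usage across e, b, d)
affine ✓ (none of e, b, d used more than once)
relevant ✓ (none of e, b, d goes unused)
unrestricted ✓ (typability at Str is all that's needed)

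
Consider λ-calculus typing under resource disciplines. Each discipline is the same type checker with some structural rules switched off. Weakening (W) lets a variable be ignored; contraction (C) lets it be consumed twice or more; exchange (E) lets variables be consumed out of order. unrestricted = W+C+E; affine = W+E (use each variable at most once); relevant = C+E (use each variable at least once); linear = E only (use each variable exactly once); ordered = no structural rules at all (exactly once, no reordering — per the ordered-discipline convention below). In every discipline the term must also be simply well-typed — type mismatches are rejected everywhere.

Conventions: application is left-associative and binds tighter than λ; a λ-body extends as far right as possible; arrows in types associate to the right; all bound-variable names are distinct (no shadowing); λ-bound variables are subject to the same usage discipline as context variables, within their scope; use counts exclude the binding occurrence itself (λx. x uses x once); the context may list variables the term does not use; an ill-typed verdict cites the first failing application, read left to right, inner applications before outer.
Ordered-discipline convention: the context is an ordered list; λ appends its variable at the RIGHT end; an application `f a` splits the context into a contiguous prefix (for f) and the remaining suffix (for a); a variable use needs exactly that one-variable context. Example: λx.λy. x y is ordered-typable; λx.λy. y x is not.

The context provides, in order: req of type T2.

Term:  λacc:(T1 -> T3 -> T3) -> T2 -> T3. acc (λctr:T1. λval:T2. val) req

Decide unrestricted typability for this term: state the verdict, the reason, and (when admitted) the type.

no — a type mismatch blocks all five
counts: req ×1; acc (bound) ×1; ctr (bound) ×0; val (bound) ×1
uses in reading order: acc, val, req
typing: ill-typed: argument of type T1 -> T2 -> T2 where T1 -> T3 -> T3 is required
summary: ordered ✗ | linear ✗ | affine ✗ | relevant ✗ | unrestricted ✗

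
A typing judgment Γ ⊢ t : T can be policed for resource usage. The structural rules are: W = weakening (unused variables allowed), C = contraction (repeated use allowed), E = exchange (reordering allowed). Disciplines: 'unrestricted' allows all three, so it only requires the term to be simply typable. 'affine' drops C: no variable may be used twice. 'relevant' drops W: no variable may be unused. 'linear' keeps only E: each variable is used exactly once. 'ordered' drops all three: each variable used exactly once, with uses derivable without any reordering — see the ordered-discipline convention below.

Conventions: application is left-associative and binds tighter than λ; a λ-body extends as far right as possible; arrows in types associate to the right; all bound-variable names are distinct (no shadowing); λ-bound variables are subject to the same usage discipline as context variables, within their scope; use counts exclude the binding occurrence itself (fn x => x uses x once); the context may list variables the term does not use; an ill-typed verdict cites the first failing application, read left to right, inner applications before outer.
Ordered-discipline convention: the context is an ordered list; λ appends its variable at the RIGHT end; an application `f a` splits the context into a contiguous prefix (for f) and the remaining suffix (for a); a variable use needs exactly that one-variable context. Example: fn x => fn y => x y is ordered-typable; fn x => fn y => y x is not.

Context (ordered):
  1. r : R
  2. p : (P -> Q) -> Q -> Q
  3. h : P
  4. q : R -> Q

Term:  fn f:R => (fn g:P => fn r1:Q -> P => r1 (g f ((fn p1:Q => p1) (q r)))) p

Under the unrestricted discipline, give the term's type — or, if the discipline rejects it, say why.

not well-typed under unrestricted — the type mismatch rejects it
counts: r: 1, p: 1, h: 0, q: 1, f [bound]: 1, g [bound]: 1, r1 [bound]: 1, p1 [bound]: 1
order of uses: r1, g, f, p1, q, r, p
typing: ill-typed: non-arrow in function slot: P
all disciplines: ordered ✗ · linear ✗ · affine ✗ · relevant ✗ · unrestricted ✗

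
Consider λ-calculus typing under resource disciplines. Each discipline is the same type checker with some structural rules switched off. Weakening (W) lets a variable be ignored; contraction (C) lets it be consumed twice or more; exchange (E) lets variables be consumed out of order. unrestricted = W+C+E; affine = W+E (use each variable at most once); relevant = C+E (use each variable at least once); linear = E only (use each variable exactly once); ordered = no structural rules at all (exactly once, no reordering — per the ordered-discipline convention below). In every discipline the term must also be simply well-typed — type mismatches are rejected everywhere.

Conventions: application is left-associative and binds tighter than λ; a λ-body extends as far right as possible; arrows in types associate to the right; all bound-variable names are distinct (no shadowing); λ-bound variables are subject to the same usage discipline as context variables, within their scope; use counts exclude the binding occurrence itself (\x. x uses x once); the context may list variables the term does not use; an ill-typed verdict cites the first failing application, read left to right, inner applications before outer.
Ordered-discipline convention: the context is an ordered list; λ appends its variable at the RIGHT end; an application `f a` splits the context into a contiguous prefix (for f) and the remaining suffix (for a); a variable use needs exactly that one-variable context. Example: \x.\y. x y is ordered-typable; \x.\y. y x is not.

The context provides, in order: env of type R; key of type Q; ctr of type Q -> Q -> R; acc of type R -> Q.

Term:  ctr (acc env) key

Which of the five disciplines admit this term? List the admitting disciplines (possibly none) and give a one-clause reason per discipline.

admitted in: linear, affine, relevant, unrestricted
usage: env: 1×; key: 1×; ctr: 1×; acc: 1×
left-to-right use order: ctr, acc, env, key
typing: well-typed at R
ordered: ✗, no ordered split (uses run ctr, acc, env, key)
linear: ✓, single use per variable (env, key, ctr, acc)
affine: ✓, none of env, key, ctr, acc used more than once
relevant: ✓, every one of env, key, ctr, acc appears
unrestricted: ✓, typability at R is all that's needed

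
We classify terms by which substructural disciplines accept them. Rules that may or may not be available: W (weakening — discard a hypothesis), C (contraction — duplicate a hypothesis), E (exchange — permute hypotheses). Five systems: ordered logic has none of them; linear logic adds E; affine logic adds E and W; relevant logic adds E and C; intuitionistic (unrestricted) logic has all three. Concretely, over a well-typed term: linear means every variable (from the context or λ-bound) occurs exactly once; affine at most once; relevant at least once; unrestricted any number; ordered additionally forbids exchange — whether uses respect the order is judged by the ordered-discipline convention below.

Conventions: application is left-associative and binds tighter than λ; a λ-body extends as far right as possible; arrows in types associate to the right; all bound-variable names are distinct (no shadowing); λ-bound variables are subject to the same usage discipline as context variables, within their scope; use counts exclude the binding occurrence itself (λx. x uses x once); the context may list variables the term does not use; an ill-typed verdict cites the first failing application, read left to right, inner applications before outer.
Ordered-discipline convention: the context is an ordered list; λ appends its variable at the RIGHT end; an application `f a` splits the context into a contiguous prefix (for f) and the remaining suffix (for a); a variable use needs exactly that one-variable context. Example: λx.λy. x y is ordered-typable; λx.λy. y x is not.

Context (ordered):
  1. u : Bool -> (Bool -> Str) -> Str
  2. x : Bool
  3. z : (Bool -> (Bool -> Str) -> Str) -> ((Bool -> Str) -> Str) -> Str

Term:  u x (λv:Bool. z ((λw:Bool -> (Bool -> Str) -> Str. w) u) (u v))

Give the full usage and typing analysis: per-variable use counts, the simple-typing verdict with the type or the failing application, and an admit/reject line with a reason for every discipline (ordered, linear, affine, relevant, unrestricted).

use counts: u: 3×, x: 1×, z: 1×, v (λ-bound): 1×, w (λ-bound): 1×
use order (left to right): u, x, z, w, u, u, v
typing: well-typed — term : Str
ordered ✗ (uses contraction: u ×3)
linear ✗ (uses contraction: u ×3)
affine ✗ (uses contraction: u ×3)
relevant ✓ (every one of u, x, z, v, w appears)
unrestricted ✓ (typability at Str is all that's needed)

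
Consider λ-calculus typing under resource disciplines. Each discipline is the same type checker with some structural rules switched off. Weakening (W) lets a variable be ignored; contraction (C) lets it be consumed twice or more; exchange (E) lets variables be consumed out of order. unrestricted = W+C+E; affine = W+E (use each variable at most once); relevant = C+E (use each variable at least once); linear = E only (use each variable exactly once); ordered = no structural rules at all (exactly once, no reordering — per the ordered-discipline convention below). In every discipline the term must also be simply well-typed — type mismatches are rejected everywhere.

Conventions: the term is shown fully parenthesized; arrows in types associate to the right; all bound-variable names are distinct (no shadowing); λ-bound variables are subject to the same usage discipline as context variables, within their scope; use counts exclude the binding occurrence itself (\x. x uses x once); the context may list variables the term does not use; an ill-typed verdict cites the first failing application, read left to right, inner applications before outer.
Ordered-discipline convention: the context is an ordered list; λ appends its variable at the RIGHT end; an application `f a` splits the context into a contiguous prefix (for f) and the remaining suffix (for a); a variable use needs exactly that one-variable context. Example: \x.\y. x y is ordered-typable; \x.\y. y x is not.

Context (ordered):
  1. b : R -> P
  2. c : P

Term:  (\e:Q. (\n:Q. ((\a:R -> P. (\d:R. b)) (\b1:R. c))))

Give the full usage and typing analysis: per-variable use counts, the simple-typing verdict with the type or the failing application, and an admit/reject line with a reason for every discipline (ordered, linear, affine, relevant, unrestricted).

variable uses: b: 1; c: 1; e (λ-bound): 0; n (λ-bound): 0; a (λ-bound): 0; d (λ-bound): 0; b1 (λ-bound): 0
uses in reading order: b, c
typing: the term checks, with type Q -> Q -> R -> R -> P
ordered: ✗ — unused: e, n, a, d, b1 — weakening required
linear: ✗ — unused: e, n, a, d, b1 — weakening required
affine: ✓ — none of b, c, e, n, a, d, b1 used more than once
relevant: ✗ — unused: e, n, a, d, b1 — weakening required
unrestricted: ✓ — typability at Q -> Q -> R -> R -> P is all that's needed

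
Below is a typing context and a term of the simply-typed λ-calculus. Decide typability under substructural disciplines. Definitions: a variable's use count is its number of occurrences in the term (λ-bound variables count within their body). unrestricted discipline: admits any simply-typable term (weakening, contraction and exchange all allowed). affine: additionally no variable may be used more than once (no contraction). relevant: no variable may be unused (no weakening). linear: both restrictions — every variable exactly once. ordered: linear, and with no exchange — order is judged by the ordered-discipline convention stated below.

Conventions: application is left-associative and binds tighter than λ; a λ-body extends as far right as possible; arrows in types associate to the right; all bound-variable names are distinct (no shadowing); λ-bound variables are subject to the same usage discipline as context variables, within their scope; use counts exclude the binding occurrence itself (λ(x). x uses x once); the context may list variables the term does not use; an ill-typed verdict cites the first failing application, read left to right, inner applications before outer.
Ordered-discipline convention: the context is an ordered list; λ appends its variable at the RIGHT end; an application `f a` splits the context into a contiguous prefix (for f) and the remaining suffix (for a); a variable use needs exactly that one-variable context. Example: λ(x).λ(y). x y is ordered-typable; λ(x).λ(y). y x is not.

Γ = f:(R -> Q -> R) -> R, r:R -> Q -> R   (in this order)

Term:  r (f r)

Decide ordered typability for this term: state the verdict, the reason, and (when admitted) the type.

no — uses contraction: r ×2
variable uses: f ×1; r ×2
left-to-right use order: r, f, r
typing: ✓ — Q -> R
per-discipline verdicts: ordered ✗ | linear ✗ | affine ✗ | relevant ✓ | unrestricted ✓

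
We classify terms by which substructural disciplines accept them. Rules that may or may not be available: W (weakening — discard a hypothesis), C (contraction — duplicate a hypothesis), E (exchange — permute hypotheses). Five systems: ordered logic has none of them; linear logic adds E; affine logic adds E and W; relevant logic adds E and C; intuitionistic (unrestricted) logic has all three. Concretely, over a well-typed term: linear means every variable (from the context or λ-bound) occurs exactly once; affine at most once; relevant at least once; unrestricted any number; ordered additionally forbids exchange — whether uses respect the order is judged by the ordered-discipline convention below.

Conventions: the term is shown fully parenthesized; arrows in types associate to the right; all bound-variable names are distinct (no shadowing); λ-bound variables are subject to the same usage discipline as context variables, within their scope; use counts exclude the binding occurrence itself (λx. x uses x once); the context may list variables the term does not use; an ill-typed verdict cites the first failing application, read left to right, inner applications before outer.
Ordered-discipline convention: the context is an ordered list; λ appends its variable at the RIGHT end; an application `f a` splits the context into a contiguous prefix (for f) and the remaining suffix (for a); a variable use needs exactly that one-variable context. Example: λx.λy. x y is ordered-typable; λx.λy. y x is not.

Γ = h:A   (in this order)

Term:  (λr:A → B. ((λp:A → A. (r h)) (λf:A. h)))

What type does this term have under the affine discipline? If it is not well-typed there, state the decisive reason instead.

not well-typed under affine — uses contraction: h ×2
counts: h=2, r (λ-bound)=1, p (λ-bound)=0, f (λ-bound)=0
left-to-right use order: r, h, h
typing: the term checks, with type (A → B) → B
across the five disciplines: ordered ✗, linear ✗, affine ✗, relevant ✗, unrestricted ✓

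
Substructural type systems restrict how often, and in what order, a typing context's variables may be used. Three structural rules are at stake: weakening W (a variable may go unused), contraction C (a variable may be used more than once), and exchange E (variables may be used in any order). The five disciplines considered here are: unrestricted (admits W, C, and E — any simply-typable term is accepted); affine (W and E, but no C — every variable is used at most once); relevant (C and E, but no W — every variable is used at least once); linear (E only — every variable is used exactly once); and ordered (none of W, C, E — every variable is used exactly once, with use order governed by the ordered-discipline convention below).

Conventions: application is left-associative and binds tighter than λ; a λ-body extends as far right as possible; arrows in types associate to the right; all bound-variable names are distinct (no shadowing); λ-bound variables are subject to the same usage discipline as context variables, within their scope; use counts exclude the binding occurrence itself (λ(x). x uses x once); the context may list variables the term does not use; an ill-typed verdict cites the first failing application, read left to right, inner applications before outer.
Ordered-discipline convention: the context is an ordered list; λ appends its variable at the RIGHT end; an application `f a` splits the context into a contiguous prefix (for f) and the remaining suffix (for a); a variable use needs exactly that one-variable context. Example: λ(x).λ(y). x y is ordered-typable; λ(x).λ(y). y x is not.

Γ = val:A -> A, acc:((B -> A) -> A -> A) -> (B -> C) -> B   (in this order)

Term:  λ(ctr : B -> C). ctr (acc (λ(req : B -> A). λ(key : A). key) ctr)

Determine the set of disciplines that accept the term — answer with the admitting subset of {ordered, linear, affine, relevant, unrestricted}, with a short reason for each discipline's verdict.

admitted by: unrestricted
counts: val=0; acc=1; ctr (λ-bound)=2; req (λ-bound)=0; key (λ-bound)=1
left-to-right use order: ctr, acc, key, ctr
typing: well-typed — term : (B -> C) -> C
ordered: ✗ — needs contraction — ctr ×2; unused: val, req — weakening required
linear: ✗ — needs contraction — ctr ×2; unused: val, req — weakening required
affine: ✗ — needs contraction — ctr ×2
relevant: ✗ — unused: val, req — weakening required
unrestricted: ✓ — well-typed at (B -> C) -> C; no restrictions here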